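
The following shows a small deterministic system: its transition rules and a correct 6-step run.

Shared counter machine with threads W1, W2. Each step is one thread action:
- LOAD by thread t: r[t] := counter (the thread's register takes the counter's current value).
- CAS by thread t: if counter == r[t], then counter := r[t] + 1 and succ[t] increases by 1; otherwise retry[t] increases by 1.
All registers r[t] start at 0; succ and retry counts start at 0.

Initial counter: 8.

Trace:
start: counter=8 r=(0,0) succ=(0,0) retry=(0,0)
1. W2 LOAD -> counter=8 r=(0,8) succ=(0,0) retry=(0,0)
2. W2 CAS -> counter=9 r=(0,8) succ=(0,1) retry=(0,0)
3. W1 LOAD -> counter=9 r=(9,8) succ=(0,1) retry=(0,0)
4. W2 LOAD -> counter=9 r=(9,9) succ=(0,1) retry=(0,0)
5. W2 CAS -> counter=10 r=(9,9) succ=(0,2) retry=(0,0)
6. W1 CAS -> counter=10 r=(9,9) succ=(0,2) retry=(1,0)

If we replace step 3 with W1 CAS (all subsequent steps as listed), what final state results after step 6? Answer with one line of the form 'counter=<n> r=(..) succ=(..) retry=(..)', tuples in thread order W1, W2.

counter=10 r=(0,9) succ=(0,2) retry=(2,0)

(re-executing from step 3 with the substitution; state before step 3: counter=9 r=(0,8) succ=(0,1) retry=(0,0))
3. W1 CAS -> counter=9 r=(0,8) succ=(0,1) retry=(1,0)
4. W2 LOAD -> counter=9 r=(0,9) succ=(0,1) retry=(1,0)
5. W2 CAS -> counter=10 r=(0,9) succ=(0,2) retry=(1,0)
6. W1 CAS -> counter=10 r=(0,9) succ=(0,2) retry=(2,0)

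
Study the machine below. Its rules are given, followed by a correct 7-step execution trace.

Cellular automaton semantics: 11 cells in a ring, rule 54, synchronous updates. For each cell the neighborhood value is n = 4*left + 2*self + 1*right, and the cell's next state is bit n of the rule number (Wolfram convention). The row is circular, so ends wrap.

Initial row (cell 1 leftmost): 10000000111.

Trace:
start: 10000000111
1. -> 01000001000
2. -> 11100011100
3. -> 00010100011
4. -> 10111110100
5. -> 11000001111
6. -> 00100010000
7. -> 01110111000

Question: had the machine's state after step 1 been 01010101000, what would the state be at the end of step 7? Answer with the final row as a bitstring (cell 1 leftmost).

01110111000

state after step 1 := 01010101000
2. -> 11111111100
3. -> 00000000011
4. -> 10000000100
5. -> 11000001111
6. -> 00100010000
7. -> 01110111000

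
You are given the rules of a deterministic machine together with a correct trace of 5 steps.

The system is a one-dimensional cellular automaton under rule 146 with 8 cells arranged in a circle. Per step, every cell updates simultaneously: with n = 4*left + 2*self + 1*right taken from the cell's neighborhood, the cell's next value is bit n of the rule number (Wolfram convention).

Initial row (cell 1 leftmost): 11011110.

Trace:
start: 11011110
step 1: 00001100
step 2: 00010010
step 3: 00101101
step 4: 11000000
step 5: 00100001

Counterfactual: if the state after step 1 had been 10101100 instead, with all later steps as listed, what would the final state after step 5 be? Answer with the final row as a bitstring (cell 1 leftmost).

00110000

state after step 1 := 10101100
step 2: 00000011
step 3: 10000100
step 4: 01001011
step 5: 00110000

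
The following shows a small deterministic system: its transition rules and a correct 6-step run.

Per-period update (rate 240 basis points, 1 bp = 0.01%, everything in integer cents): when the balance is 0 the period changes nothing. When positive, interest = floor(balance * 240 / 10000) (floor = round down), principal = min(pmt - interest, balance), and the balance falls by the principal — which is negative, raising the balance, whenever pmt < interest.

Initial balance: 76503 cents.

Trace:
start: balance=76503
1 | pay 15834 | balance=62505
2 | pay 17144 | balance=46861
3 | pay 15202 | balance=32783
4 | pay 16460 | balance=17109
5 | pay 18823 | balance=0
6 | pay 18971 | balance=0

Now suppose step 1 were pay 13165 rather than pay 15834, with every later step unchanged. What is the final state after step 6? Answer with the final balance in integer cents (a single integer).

0

(re-executing from step 1 with the substitution; state before step 1: balance=76503)
1 | pay 13165 | balance=65174
2 | pay 17144 | balance=49594
3 | pay 15202 | balance=35582
4 | pay 16460 | balance=19975
5 | pay 18823 | balance=1631
6 | pay 18971 | balance=0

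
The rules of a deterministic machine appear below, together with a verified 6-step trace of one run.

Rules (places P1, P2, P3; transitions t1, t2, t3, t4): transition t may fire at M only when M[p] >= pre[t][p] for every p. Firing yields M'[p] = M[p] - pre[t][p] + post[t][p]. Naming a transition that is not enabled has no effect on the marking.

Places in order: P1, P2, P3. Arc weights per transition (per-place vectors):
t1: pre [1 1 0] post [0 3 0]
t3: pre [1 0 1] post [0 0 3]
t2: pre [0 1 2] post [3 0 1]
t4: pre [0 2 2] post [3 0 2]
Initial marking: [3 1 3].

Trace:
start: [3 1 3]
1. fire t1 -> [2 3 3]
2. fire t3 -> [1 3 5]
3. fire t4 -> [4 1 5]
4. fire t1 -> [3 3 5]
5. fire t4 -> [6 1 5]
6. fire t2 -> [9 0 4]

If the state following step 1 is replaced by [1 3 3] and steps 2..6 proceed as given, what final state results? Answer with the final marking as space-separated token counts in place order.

8 0 4

state after step 1 := [1 3 3]
2. fire t3 -> [0 3 5]
3. fire t4 -> [3 1 5]
4. fire t1 -> [2 3 5]
5. fire t4 -> [5 1 5]
6. fire t2 -> [8 0 4]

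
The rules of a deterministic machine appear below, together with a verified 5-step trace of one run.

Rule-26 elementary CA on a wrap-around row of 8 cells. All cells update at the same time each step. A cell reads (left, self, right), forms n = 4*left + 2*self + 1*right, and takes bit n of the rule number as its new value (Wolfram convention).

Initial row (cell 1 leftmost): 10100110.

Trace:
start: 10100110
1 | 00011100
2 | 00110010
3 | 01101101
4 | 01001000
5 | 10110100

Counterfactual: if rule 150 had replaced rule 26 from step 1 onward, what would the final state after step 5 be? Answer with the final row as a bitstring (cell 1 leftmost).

10111000

(re-executing steps 1..5 under rule 150; state before step 1: 10100110)
1 | 10111000
2 | 10010101
3 | 01110100
4 | 10100110
5 | 10111000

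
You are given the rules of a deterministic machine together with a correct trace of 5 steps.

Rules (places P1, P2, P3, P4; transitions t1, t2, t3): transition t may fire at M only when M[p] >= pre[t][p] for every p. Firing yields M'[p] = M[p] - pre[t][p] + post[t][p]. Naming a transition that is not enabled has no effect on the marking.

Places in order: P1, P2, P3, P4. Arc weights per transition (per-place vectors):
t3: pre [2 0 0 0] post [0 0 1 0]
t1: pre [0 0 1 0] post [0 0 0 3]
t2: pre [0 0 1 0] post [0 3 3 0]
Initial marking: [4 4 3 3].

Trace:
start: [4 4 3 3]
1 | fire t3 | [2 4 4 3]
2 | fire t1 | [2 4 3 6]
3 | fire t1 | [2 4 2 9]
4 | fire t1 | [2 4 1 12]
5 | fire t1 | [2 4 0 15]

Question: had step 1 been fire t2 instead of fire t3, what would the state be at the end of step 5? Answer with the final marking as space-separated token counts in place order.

4 7 1 15

(re-executing from step 1 with the substitution; state before step 1: [4 4 3 3])
1 | fire t2 | [4 7 5 3]
2 | fire t1 | [4 7 4 6]
3 | fire t1 | [4 7 3 9]
4 | fire t1 | [4 7 2 12]
5 | fire t1 | [4 7 1 15]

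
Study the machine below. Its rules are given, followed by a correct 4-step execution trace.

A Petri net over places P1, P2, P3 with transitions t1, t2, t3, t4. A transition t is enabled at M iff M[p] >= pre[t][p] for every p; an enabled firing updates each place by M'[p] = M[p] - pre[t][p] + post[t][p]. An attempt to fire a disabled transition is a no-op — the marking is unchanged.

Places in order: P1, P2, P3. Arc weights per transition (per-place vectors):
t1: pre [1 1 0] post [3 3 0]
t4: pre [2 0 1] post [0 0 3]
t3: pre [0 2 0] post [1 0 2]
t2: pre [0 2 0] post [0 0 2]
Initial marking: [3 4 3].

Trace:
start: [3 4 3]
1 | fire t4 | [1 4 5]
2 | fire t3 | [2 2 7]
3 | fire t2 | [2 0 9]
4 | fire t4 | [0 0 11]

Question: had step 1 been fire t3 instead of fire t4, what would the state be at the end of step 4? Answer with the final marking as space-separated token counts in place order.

(re-executing from step 1 with the substitution; state before step 1: [3 4 3])
1 | fire t3 | [4 2 5]
2 | fire t3 | [5 0 7]
3 | fire t2 | [5 0 7]
4 | fire t4 | [3 0 9]

3 0 9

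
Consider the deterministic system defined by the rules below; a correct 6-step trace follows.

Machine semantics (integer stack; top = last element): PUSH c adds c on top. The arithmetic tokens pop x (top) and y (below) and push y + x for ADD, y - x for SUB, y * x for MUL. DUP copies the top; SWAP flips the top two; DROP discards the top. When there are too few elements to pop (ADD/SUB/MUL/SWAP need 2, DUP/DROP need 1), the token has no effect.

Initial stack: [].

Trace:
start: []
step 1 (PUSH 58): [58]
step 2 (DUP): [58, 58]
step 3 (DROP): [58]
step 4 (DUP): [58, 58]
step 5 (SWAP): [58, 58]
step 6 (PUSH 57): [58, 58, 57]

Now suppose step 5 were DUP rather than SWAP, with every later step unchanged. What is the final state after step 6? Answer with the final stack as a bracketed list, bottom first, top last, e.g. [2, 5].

(re-executing from step 5 with the substitution; state before step 5: [58, 58])
step 5 (DUP): [58, 58, 58]
step 6 (PUSH 57): [58, 58, 58, 57]

[58, 58, 58, 57]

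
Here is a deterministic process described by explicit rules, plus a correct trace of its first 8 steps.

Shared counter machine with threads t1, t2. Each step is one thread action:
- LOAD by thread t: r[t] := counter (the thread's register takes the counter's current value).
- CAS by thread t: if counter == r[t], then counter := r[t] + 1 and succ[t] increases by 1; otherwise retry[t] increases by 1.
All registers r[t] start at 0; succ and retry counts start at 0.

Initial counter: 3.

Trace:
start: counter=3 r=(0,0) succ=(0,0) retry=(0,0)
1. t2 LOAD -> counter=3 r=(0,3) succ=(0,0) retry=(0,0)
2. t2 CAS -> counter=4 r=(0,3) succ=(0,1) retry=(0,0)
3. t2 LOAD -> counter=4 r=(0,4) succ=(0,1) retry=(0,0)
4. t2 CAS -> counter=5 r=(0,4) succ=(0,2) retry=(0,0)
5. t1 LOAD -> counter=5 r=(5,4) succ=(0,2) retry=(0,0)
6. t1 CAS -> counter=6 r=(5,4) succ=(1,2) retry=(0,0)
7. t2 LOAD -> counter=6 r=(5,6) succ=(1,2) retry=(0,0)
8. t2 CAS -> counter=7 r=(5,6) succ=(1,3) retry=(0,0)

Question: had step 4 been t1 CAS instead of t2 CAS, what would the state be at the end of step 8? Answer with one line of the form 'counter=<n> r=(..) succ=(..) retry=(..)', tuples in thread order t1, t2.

counter=6 r=(4,5) succ=(1,2) retry=(1,0)

(re-executing from step 4 with the substitution; state before step 4: counter=4 r=(0,4) succ=(0,1) retry=(0,0))
4. t1 CAS -> counter=4 r=(0,4) succ=(0,1) retry=(1,0)
5. t1 LOAD -> counter=4 r=(4,4) succ=(0,1) retry=(1,0)
6. t1 CAS -> counter=5 r=(4,4) succ=(1,1) retry=(1,0)
7. t2 LOAD -> counter=5 r=(4,5) succ=(1,1) retry=(1,0)
8. t2 CAS -> counter=6 r=(4,5) succ=(1,2) retry=(1,0)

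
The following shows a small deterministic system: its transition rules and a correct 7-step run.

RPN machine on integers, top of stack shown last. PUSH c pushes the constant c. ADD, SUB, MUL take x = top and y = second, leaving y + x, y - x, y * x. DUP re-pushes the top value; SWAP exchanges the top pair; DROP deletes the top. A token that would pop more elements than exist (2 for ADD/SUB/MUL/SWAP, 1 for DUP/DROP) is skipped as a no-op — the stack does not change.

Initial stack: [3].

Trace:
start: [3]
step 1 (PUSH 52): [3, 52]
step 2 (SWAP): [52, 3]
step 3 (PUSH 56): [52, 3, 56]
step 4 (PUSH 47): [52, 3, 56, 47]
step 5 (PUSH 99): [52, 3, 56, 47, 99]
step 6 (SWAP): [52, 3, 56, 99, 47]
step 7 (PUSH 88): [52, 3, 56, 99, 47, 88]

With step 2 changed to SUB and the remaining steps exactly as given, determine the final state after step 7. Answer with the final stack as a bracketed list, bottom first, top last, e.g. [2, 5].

(re-executing from step 2 with the substitution; state before step 2: [3, 52])
step 2 (SUB): [-49]
step 3 (PUSH 56): [-49, 56]
step 4 (PUSH 47): [-49, 56, 47]
step 5 (PUSH 99): [-49, 56, 47, 99]
step 6 (SWAP): [-49, 56, 99, 47]
step 7 (PUSH 88): [-49, 56, 99, 47, 88]

[-49, 56, 99, 47, 88]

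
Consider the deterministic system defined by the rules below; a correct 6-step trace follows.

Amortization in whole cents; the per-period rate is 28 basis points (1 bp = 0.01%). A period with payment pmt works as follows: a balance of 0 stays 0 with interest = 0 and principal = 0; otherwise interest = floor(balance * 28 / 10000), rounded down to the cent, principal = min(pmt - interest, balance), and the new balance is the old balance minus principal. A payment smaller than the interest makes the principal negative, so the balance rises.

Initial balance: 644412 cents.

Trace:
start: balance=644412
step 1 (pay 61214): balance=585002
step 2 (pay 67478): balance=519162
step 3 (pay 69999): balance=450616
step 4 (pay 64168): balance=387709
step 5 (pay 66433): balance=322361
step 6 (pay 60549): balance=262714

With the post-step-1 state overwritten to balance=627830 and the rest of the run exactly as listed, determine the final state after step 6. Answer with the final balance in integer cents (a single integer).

306144

state after step 1 := balance=627830
step 2 (pay 67478): balance=562109
step 3 (pay 69999): balance=493683
step 4 (pay 64168): balance=430897
step 5 (pay 66433): balance=365670
step 6 (pay 60549): balance=306144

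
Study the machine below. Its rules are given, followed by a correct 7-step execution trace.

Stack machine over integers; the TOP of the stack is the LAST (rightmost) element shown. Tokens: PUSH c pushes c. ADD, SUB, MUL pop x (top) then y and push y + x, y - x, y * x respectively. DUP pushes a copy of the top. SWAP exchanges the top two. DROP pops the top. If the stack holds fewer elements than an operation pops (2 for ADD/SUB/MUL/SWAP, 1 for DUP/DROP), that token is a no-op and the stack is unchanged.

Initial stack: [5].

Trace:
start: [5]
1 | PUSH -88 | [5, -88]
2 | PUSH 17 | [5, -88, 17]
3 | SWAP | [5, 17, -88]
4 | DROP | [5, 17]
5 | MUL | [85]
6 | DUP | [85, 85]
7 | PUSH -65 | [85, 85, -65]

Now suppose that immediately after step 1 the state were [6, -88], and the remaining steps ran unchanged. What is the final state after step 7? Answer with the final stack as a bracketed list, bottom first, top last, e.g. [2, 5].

state after step 1 := [6, -88]
2 | PUSH 17 | [6, -88, 17]
3 | SWAP | [6, 17, -88]
4 | DROP | [6, 17]
5 | MUL | [102]
6 | DUP | [102, 102]
7 | PUSH -65 | [102, 102, -65]

[102, 102, -65]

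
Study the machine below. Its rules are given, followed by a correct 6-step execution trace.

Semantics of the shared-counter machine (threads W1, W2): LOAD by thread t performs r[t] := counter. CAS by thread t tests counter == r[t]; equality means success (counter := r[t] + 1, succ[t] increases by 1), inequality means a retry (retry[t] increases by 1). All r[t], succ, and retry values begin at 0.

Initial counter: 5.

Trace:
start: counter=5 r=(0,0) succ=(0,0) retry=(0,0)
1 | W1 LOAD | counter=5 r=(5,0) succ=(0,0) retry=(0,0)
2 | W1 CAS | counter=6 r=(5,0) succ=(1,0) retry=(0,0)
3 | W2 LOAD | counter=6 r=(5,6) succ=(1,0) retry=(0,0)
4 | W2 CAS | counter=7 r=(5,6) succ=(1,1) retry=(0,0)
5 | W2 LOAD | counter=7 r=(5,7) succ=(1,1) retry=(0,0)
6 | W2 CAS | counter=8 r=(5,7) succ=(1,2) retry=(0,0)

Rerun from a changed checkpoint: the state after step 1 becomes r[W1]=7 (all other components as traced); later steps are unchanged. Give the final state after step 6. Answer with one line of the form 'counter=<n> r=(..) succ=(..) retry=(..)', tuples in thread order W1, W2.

state after step 1 := counter=5 r=(7,0) succ=(0,0) retry=(0,0)
2 | W1 CAS | counter=5 r=(7,0) succ=(0,0) retry=(1,0)
3 | W2 LOAD | counter=5 r=(7,5) succ=(0,0) retry=(1,0)
4 | W2 CAS | counter=6 r=(7,5) succ=(0,1) retry=(1,0)
5 | W2 LOAD | counter=6 r=(7,6) succ=(0,1) retry=(1,0)
6 | W2 CAS | counter=7 r=(7,6) succ=(0,2) retry=(1,0)

counter=7 r=(7,6) succ=(0,2) retry=(1,0)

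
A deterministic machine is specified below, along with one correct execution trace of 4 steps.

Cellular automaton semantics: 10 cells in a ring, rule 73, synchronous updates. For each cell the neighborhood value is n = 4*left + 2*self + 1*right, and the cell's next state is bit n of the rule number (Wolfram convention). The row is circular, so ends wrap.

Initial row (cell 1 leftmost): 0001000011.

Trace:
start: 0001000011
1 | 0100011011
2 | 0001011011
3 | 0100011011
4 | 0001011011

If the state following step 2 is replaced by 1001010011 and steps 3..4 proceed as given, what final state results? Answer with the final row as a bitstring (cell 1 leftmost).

0011111000

state after step 2 := 1001010011
3 | 1000000010
4 | 0011111000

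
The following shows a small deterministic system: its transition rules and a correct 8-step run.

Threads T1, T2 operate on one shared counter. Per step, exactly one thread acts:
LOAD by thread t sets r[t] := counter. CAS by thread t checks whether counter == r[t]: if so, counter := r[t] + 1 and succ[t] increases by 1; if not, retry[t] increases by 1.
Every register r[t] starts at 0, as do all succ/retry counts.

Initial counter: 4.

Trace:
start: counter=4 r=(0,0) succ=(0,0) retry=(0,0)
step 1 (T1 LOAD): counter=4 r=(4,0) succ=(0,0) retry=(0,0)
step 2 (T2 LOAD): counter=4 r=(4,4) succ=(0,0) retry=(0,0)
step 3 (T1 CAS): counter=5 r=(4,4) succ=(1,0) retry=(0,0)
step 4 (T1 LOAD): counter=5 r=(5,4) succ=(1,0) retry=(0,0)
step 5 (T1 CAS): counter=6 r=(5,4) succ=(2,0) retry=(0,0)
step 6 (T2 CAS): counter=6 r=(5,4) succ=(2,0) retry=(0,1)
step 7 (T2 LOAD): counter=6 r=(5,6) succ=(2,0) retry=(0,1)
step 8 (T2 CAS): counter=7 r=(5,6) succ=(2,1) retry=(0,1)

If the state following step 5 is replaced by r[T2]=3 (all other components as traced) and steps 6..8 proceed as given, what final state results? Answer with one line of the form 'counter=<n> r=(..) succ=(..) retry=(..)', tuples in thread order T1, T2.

counter=7 r=(5,6) succ=(2,1) retry=(0,1)

state after step 5 := counter=6 r=(5,3) succ=(2,0) retry=(0,0)
step 6 (T2 CAS): counter=6 r=(5,3) succ=(2,0) retry=(0,1)
step 7 (T2 LOAD): counter=6 r=(5,6) succ=(2,0) retry=(0,1)
step 8 (T2 CAS): counter=7 r=(5,6) succ=(2,1) retry=(0,1)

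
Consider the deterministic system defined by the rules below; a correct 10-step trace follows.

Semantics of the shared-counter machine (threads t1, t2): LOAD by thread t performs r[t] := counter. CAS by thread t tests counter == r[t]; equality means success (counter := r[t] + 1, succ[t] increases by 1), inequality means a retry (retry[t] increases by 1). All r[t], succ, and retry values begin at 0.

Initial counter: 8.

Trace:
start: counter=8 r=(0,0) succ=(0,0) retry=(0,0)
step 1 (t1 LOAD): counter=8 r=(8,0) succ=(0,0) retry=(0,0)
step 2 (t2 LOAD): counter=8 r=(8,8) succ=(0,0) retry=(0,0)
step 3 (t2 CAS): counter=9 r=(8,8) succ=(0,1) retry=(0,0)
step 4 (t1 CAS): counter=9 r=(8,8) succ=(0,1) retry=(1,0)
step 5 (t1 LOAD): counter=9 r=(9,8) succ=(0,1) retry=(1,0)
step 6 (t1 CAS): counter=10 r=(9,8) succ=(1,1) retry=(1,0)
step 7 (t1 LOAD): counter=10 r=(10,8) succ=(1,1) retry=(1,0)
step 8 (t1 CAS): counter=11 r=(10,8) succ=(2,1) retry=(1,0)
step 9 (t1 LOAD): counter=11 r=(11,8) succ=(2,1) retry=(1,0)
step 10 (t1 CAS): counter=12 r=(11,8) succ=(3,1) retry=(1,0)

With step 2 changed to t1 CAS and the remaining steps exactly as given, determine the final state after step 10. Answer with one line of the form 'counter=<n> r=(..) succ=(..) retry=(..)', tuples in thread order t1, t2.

(re-executing from step 2 with the substitution; state before step 2: counter=8 r=(8,0) succ=(0,0) retry=(0,0))
step 2 (t1 CAS): counter=9 r=(8,0) succ=(1,0) retry=(0,0)
step 3 (t2 CAS): counter=9 r=(8,0) succ=(1,0) retry=(0,1)
step 4 (t1 CAS): counter=9 r=(8,0) succ=(1,0) retry=(1,1)
step 5 (t1 LOAD): counter=9 r=(9,0) succ=(1,0) retry=(1,1)
step 6 (t1 CAS): counter=10 r=(9,0) succ=(2,0) retry=(1,1)
step 7 (t1 LOAD): counter=10 r=(10,0) succ=(2,0) retry=(1,1)
step 8 (t1 CAS): counter=11 r=(10,0) succ=(3,0) retry=(1,1)
step 9 (t1 LOAD): counter=11 r=(11,0) succ=(3,0) retry=(1,1)
step 10 (t1 CAS): counter=12 r=(11,0) succ=(4,0) retry=(1,1)

counter=12 r=(11,0) succ=(4,0) retry=(1,1)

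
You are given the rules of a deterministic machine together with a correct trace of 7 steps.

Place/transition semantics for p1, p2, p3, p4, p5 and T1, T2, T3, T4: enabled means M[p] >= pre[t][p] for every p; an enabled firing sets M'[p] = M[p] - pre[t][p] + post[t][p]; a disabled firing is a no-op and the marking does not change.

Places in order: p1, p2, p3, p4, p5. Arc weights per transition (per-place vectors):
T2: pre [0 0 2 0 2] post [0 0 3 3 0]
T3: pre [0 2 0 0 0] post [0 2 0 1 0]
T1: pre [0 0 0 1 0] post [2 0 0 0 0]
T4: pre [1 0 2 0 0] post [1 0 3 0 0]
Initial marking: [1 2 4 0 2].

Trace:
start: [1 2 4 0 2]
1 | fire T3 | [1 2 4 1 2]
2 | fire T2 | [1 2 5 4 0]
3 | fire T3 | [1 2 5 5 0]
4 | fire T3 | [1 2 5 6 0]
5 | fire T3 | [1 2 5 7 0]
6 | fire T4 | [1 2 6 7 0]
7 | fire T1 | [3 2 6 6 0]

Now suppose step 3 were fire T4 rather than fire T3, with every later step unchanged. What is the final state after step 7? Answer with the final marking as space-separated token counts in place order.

(re-executing from step 3 with the substitution; state before step 3: [1 2 5 4 0])
3 | fire T4 | [1 2 6 4 0]
4 | fire T3 | [1 2 6 5 0]
5 | fire T3 | [1 2 6 6 0]
6 | fire T4 | [1 2 7 6 0]
7 | fire T1 | [3 2 7 5 0]

3 2 7 5 0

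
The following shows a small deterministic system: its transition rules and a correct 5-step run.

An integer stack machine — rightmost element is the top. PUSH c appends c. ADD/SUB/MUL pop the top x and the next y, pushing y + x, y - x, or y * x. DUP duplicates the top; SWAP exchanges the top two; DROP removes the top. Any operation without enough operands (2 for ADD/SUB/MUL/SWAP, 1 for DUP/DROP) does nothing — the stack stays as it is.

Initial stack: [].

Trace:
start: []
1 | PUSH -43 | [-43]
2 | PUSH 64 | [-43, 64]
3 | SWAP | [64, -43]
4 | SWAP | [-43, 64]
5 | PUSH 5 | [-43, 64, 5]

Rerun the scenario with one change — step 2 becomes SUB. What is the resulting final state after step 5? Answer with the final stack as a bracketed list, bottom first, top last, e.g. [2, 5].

(re-executing from step 2 with the substitution; state before step 2: [-43])
2 | SUB | [-43]
3 | SWAP | [-43]
4 | SWAP | [-43]
5 | PUSH 5 | [-43, 5]

[-43, 5]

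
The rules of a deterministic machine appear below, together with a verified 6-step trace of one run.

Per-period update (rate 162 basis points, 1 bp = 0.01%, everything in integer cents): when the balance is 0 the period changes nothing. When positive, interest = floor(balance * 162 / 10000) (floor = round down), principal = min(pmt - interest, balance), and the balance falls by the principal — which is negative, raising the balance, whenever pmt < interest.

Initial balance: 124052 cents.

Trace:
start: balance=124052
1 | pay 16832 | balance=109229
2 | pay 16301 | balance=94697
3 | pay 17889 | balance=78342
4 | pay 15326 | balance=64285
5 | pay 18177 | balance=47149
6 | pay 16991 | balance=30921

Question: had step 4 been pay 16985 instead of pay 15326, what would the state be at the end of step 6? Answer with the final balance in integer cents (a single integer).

29208

(re-executing from step 4 with the substitution; state before step 4: balance=78342)
4 | pay 16985 | balance=62626
5 | pay 18177 | balance=45463
6 | pay 16991 | balance=29208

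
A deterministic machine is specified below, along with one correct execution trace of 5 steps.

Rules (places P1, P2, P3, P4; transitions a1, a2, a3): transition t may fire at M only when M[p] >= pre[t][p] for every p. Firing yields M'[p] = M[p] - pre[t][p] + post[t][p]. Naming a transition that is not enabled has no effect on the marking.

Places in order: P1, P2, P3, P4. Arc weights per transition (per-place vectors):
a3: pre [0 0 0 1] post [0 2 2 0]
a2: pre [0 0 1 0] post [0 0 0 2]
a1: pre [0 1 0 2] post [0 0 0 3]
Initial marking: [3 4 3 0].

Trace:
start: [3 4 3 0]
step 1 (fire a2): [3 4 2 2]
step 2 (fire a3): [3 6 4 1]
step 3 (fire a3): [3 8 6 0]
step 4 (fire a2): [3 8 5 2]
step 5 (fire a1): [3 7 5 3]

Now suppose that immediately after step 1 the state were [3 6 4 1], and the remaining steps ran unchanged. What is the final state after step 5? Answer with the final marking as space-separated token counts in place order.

state after step 1 := [3 6 4 1]
step 2 (fire a3): [3 8 6 0]
step 3 (fire a3): [3 8 6 0]
step 4 (fire a2): [3 8 5 2]
step 5 (fire a1): [3 7 5 3]

3 7 5 3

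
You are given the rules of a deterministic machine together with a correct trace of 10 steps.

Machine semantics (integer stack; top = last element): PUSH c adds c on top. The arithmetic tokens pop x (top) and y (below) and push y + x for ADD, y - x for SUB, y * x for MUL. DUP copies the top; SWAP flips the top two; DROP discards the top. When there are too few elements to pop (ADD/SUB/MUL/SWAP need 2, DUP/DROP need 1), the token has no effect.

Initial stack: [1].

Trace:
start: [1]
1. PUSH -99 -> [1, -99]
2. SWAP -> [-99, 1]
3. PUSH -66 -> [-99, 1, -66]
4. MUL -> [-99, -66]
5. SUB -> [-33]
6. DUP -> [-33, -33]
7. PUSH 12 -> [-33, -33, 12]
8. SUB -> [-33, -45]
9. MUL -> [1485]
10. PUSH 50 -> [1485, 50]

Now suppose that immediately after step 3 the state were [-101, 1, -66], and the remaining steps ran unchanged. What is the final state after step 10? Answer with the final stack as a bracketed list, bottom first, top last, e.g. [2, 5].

[1645, 50]

state after step 3 := [-101, 1, -66]
4. MUL -> [-101, -66]
5. SUB -> [-35]
6. DUP -> [-35, -35]
7. PUSH 12 -> [-35, -35, 12]
8. SUB -> [-35, -47]
9. MUL -> [1645]
10. PUSH 50 -> [1645, 50]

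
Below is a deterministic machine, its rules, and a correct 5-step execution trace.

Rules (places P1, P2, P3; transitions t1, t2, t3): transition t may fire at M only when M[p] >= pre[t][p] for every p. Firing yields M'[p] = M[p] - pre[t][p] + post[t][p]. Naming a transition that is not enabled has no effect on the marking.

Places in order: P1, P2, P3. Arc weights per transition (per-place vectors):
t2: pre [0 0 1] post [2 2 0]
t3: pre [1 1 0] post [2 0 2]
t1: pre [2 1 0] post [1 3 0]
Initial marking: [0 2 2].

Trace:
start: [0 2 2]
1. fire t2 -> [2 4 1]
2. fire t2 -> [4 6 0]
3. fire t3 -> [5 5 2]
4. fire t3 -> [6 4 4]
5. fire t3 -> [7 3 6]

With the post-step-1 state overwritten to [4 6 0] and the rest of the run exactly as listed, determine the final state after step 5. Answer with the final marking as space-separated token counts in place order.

state after step 1 := [4 6 0]
2. fire t2 -> [4 6 0]
3. fire t3 -> [5 5 2]
4. fire t3 -> [6 4 4]
5. fire t3 -> [7 3 6]

7 3 6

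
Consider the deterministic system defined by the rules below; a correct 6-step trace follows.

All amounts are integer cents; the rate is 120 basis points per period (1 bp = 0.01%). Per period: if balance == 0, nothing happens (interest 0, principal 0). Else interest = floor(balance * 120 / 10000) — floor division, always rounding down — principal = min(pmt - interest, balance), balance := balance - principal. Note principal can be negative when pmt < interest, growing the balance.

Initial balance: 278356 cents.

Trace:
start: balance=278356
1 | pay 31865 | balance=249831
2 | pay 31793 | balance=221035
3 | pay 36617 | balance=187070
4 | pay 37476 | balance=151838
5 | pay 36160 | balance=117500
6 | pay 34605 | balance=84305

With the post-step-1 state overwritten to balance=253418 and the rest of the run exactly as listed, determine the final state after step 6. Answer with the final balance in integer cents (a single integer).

88112

state after step 1 := balance=253418
2 | pay 31793 | balance=224666
3 | pay 36617 | balance=190744
4 | pay 37476 | balance=155556
5 | pay 36160 | balance=121262
6 | pay 34605 | balance=88112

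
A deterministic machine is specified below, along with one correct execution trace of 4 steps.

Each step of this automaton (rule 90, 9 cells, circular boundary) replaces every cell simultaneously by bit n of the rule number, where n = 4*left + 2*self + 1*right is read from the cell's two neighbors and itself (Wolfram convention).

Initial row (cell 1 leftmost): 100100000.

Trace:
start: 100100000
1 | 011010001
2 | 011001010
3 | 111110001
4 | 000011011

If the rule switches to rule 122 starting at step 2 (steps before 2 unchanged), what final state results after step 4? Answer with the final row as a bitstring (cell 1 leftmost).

111111011

(re-executing steps 2..4 under rule 122; state before step 2: 011010001)
2 | 111101010
3 | 100110101
4 | 111111011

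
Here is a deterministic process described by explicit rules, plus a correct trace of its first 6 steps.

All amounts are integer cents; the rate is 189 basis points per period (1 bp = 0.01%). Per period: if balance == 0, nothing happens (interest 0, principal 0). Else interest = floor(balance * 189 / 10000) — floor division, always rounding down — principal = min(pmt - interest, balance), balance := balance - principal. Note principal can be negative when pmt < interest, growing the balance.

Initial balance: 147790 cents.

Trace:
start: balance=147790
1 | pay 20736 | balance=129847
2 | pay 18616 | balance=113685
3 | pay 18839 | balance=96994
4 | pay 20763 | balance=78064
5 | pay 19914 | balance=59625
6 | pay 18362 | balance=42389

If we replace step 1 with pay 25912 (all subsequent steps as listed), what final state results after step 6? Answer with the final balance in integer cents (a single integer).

(re-executing from step 1 with the substitution; state before step 1: balance=147790)
1 | pay 25912 | balance=124671
2 | pay 18616 | balance=108411
3 | pay 18839 | balance=91620
4 | pay 20763 | balance=72588
5 | pay 19914 | balance=54045
6 | pay 18362 | balance=36704

36704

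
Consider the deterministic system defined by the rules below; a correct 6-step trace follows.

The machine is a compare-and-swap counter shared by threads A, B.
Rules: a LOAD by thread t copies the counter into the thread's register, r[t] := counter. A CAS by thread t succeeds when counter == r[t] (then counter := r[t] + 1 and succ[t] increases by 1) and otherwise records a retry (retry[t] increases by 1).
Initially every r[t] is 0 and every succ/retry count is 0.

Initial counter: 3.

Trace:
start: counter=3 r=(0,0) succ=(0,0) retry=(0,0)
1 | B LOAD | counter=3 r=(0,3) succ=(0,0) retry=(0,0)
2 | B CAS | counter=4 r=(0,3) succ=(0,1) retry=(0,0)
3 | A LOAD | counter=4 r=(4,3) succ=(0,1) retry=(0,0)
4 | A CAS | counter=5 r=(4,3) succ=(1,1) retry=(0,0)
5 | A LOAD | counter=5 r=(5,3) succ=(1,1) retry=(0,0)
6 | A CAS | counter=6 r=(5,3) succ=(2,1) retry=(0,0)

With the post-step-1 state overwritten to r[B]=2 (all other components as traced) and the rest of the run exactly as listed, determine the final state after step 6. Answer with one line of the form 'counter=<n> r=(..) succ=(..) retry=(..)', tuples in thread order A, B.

counter=5 r=(4,2) succ=(2,0) retry=(0,1)

state after step 1 := counter=3 r=(0,2) succ=(0,0) retry=(0,0)
2 | B CAS | counter=3 r=(0,2) succ=(0,0) retry=(0,1)
3 | A LOAD | counter=3 r=(3,2) succ=(0,0) retry=(0,1)
4 | A CAS | counter=4 r=(3,2) succ=(1,0) retry=(0,1)
5 | A LOAD | counter=4 r=(4,2) succ=(1,0) retry=(0,1)
6 | A CAS | counter=5 r=(4,2) succ=(2,0) retry=(0,1)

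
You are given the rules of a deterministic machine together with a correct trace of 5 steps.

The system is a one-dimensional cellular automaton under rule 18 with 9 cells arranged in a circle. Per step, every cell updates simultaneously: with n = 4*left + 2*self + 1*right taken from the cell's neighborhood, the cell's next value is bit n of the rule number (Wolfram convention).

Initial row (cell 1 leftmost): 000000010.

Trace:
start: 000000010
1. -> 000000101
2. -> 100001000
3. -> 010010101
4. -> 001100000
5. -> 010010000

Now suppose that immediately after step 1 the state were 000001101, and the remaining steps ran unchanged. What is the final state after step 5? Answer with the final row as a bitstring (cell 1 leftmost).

state after step 1 := 000001101
2. -> 100010000
3. -> 010101001
4. -> 000000110
5. -> 000001001

000001001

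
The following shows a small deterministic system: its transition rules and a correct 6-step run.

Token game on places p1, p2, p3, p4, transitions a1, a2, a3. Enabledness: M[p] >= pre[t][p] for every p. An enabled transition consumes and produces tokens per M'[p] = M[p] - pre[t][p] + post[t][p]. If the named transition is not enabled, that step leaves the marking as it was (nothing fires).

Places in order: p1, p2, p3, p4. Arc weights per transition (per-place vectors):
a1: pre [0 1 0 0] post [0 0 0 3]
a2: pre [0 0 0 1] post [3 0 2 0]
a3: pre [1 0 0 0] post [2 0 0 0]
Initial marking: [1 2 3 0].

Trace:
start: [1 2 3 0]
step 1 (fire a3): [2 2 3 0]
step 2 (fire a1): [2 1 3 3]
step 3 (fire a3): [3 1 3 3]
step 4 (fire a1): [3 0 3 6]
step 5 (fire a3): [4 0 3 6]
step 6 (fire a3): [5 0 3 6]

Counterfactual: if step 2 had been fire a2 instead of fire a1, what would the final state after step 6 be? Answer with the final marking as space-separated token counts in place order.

5 1 3 3

(re-executing from step 2 with the substitution; state before step 2: [2 2 3 0])
step 2 (fire a2): [2 2 3 0]
step 3 (fire a3): [3 2 3 0]
step 4 (fire a1): [3 1 3 3]
step 5 (fire a3): [4 1 3 3]
step 6 (fire a3): [5 1 3 3]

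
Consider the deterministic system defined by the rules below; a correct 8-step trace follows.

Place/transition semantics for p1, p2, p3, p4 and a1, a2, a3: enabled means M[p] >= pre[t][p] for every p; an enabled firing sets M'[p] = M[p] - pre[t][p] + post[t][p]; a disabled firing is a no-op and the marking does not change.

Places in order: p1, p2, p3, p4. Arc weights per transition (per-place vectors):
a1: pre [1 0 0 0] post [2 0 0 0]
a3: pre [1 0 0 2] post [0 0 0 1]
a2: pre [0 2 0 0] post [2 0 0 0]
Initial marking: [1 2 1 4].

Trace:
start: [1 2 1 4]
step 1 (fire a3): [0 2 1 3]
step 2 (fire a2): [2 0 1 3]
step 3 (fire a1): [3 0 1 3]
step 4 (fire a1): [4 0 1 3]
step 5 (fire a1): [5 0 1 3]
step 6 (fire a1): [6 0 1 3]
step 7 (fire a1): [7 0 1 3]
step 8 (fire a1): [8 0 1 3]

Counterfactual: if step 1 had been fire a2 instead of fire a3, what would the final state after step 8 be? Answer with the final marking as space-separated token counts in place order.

9 0 1 4

(re-executing from step 1 with the substitution; state before step 1: [1 2 1 4])
step 1 (fire a2): [3 0 1 4]
step 2 (fire a2): [3 0 1 4]
step 3 (fire a1): [4 0 1 4]
step 4 (fire a1): [5 0 1 4]
step 5 (fire a1): [6 0 1 4]
step 6 (fire a1): [7 0 1 4]
step 7 (fire a1): [8 0 1 4]
step 8 (fire a1): [9 0 1 4]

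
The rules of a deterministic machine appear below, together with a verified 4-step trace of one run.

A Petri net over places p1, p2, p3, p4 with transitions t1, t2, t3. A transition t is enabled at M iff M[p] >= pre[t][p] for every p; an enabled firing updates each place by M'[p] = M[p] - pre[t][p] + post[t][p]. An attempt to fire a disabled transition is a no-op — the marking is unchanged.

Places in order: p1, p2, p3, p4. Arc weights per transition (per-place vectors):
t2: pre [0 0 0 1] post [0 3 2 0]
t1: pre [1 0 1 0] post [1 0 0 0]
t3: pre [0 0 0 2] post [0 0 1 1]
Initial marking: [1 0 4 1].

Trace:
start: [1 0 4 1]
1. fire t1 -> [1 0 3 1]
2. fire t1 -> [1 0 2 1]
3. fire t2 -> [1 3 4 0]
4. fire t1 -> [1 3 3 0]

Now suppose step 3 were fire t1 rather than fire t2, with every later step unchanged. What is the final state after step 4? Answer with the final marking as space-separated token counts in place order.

1 0 0 1

(re-executing from step 3 with the substitution; state before step 3: [1 0 2 1])
3. fire t1 -> [1 0 1 1]
4. fire t1 -> [1 0 0 1]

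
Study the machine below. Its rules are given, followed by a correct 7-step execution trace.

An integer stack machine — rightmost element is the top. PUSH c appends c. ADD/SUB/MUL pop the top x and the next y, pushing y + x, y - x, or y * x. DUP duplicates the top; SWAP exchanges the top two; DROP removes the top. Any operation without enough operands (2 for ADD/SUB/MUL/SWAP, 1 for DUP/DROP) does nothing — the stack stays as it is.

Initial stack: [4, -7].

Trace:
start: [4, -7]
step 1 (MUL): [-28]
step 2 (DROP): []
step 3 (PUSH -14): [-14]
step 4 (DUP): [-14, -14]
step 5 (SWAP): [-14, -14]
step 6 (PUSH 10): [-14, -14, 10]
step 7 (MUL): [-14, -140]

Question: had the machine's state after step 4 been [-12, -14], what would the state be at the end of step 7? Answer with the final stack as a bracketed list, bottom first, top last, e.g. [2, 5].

state after step 4 := [-12, -14]
step 5 (SWAP): [-14, -12]
step 6 (PUSH 10): [-14, -12, 10]
step 7 (MUL): [-14, -120]

[-14, -120]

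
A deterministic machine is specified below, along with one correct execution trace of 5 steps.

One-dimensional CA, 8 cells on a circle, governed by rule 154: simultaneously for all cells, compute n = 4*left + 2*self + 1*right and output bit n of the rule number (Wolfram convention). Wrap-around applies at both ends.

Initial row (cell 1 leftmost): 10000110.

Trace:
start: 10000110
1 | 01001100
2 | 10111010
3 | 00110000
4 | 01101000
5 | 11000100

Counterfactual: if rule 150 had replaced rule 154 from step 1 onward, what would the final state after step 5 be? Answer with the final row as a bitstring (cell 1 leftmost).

(re-executing steps 1..5 under rule 150; state before step 1: 10000110)
1 | 11001000
2 | 00111101
3 | 11011001
4 | 10000110
5 | 11001000

11001000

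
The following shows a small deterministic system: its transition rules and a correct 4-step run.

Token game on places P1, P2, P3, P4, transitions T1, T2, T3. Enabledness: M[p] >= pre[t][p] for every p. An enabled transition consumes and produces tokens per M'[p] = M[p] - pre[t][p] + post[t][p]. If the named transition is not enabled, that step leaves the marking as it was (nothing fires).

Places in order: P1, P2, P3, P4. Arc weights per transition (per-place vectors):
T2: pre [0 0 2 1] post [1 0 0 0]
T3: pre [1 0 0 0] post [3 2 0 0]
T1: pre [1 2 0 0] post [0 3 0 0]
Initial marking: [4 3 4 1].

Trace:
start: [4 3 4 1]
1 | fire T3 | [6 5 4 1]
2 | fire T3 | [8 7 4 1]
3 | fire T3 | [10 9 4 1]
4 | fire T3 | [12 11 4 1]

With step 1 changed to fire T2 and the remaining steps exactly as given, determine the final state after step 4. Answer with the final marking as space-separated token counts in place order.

11 9 2 0

(re-executing from step 1 with the substitution; state before step 1: [4 3 4 1])
1 | fire T2 | [5 3 2 0]
2 | fire T3 | [7 5 2 0]
3 | fire T3 | [9 7 2 0]
4 | fire T3 | [11 9 2 0]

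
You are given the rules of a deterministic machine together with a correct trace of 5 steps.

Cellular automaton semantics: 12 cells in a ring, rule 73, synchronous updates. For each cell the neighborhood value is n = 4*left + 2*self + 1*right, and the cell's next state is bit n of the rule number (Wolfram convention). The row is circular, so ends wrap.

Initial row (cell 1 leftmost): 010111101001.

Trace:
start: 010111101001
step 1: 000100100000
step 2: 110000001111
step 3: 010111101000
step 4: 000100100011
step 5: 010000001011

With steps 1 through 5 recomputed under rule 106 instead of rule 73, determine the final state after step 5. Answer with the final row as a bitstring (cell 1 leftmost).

(re-executing steps 1..5 under rule 106; state before step 1: 010111101001)
step 1: 101100110010
step 2: 011101110101
step 3: 110111011010
step 4: 111101111101
step 5: 000111000111

000111000111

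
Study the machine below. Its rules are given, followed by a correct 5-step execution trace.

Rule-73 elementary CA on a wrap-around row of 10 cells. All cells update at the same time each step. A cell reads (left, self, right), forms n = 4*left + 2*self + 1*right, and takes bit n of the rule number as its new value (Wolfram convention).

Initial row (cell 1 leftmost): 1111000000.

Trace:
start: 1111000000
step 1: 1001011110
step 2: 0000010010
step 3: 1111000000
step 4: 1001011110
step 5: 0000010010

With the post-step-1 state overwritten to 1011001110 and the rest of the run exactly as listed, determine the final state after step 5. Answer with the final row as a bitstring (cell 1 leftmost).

state after step 1 := 1011001110
step 2: 0011001010
step 3: 1011000000
step 4: 0011011110
step 5: 1011010010

1011010010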